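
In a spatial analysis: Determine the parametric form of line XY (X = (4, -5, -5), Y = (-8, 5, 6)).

Direction vector d = Y - X = (-8 - 4, 5 + 5, 6 + 5) = (-12, 10, 11)
Parametric form r = X + t·d:
x = 4 - 12t, y = -5 + 10t, z = -5 + 11t

x = 4 - 12t, y = -5 + 10t, z = -5 + 11t


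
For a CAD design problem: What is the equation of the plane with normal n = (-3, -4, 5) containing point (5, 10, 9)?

The plane through P with normal n = (a, b, c) satisfies n·(r - P) = 0,
i.e. ax + by + cz = a·x₀ + b·y₀ + c·z₀.
d = (-3)·5 + (-4)·10 + 5·9
  = -15 - 40 + 45
  = -10
Equation: -3x - 4y + 5z = -10

-3x - 4y + 5z = -10


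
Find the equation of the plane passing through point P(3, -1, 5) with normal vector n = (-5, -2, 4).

The plane through P with normal n = (a, b, c) satisfies n·(r - P) = 0,
i.e. ax + by + cz = a·x₀ + b·y₀ + c·z₀.
d = (-5)·3 + (-2)·(-1) + 4·5
  = -15 + 2 + 20
  = 7
Equation: -5x - 2y + 4z = 7

-5x - 2y + 4z = 7


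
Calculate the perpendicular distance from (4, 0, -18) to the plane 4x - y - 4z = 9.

distance = |a·x₀ + b·y₀ + c·z₀ - d| / √(a² + b² + c²)
  = |4·4 + (-1)·0 + (-4)·(-18) - 9| / √(4² + (-1)² + (-4)²)
  = |16 + 0 + 72 - 9| / √(16 + 1 + 16)
  = |79| / √33
  = 79 / 5.745
  ≈ 13.75

13.75


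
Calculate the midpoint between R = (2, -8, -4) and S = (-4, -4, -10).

M = ((x₁+x₂)/2, (y₁+y₂)/2, (z₁+z₂)/2)
  = ((2 - 4)/2, (-8 - 4)/2, (-4 - 10)/2)
  = (-2/2, -12/2, -14/2)
  = (-1, -6, -7)

(-1, -6, -7)


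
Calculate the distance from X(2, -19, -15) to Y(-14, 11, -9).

d = √[(x₂-x₁)² + (y₂-y₁)² + (z₂-z₁)²]
  = √[(-16)² + 30² + 6²]
  = √[256 + 900 + 36]
  = √1192
  ≈ 34.53

34.53


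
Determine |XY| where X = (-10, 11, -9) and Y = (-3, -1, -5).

d = √[(x₂-x₁)² + (y₂-y₁)² + (z₂-z₁)²]
  = √[7² + (-12)² + 4²]
  = √[49 + 144 + 16]
  = √209
  ≈ 14.46

14.46


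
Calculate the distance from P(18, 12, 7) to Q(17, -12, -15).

d = √[(x₂-x₁)² + (y₂-y₁)² + (z₂-z₁)²]
  = √[(-1)² + (-24)² + (-22)²]
  = √[1 + 576 + 484]
  = √1061
  ≈ 32.57

32.57


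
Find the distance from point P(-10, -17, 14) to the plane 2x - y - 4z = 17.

distance = |a·x₀ + b·y₀ + c·z₀ - d| / √(a² + b² + c²)
  = |2·(-10) + (-1)·(-17) + (-4)·14 - 17| / √(2² + (-1)² + (-4)²)
  = |-20 + 17 - 56 - 17| / √(4 + 1 + 16)
  = |-76| / √21
  = 76 / 4.583
  ≈ 16.58

16.58


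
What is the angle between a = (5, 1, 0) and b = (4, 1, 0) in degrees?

a·b = 5·4 + 1·1 + 0·0 = 20 + 1 + 0 = 21
|a| = √(5² + 1² + 0²) = √26 ≈ 5.099
|b| = √(4² + 1² + 0²) = √17 ≈ 4.123
cos θ = (a·b)/(|a||b|) = 21/(5.099·4.123) ≈ 0.9989
θ = arccos(0.9989) ≈ 2.726°

2.726°


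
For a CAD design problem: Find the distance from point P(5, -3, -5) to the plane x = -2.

distance = |a·x₀ + b·y₀ + c·z₀ - d| / √(a² + b² + c²)
  = |1·5 + 0·(-3) + 0·(-5) - (-2)| / √(1² + 0² + 0²)
  = |5 + 0 + 0 + 2| / √(1 + 0 + 0)
  = |7| / √1
  = 7 / 1
  ≈ 7

7


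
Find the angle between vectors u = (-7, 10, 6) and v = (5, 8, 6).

u·v = (-7)·5 + 10·8 + 6·6 = -35 + 80 + 36 = 81
|u| = √((-7)² + 10² + 6²) = √185 ≈ 13.6
|v| = √(5² + 8² + 6²) = √125 ≈ 11.18
cos θ = (u·v)/(|u||v|) = 81/(13.6·11.18) ≈ 0.5327
θ = arccos(0.5327) ≈ 57.82°

57.82°


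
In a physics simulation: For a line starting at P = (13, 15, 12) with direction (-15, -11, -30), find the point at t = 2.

P(t) = P + t·d
  = (13 + (-15)·2, 15 + (-11)·2, 12 + (-30)·2)
  = (13 - 30, 15 - 22, 12 - 60)
  = (-17, -7, -48)

(-17, -7, -48)


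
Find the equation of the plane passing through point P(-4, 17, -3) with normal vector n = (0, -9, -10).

The plane through P with normal n = (a, b, c) satisfies n·(r - P) = 0,
i.e. ax + by + cz = a·x₀ + b·y₀ + c·z₀.
d = 0·(-4) + (-9)·17 + (-10)·(-3)
  = 0 - 153 + 30
  = -123
Equation: -9y - 10z = -123

-9y - 10z = -123


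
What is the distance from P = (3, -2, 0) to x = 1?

distance = |a·x₀ + b·y₀ + c·z₀ - d| / √(a² + b² + c²)
  = |1·3 + 0·(-2) + 0·0 - 1| / √(1² + 0² + 0²)
  = |3 + 0 + 0 - 1| / √(1 + 0 + 0)
  = |2| / √1
  = 2 / 1
  ≈ 2

2


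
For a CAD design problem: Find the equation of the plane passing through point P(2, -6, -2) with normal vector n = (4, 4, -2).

The plane through P with normal n = (a, b, c) satisfies n·(r - P) = 0,
i.e. ax + by + cz = a·x₀ + b·y₀ + c·z₀.
d = 4·2 + 4·(-6) + (-2)·(-2)
  = 8 - 24 + 4
  = -12
Equation: 4x + 4y - 2z = -12

4x + 4y - 2z = -12


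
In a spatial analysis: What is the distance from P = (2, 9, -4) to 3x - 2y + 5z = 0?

distance = |a·x₀ + b·y₀ + c·z₀ - d| / √(a² + b² + c²)
  = |3·2 + (-2)·9 + 5·(-4) - 0| / √(3² + (-2)² + 5²)
  = |6 - 18 - 20 + 0| / √(9 + 4 + 25)
  = |-32| / √38
  = 32 / 6.164
  ≈ 5.191

5.191


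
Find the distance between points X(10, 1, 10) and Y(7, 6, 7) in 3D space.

d = √[(x₂-x₁)² + (y₂-y₁)² + (z₂-z₁)²]
  = √[(-3)² + 5² + (-3)²]
  = √[9 + 25 + 9]
  = √43
  ≈ 6.557

6.557


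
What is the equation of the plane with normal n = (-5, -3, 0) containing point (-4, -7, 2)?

The plane through P with normal n = (a, b, c) satisfies n·(r - P) = 0,
i.e. ax + by + cz = a·x₀ + b·y₀ + c·z₀.
d = (-5)·(-4) + (-3)·(-7) + 0·2
  = 20 + 21 + 0
  = 41
Equation: -5x - 3y = 41

-5x - 3y = 41


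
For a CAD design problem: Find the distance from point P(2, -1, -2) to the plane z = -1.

distance = |a·x₀ + b·y₀ + c·z₀ - d| / √(a² + b² + c²)
  = |0·2 + 0·(-1) + 1·(-2) - (-1)| / √(0² + 0² + 1²)
  = |0 + 0 - 2 + 1| / √(0 + 0 + 1)
  = |-1| / √1
  = 1 / 1
  ≈ 1

1


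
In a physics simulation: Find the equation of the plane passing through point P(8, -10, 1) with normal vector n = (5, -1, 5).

The plane through P with normal n = (a, b, c) satisfies n·(r - P) = 0,
i.e. ax + by + cz = a·x₀ + b·y₀ + c·z₀.
d = 5·8 + (-1)·(-10) + 5·1
  = 40 + 10 + 5
  = 55
Equation: 5x - y + 5z = 55

5x - y + 5z = 55


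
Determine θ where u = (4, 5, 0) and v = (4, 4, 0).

u·v = 4·4 + 5·4 + 0·0 = 16 + 20 + 0 = 36
|u| = √(4² + 5² + 0²) = √41 ≈ 6.403
|v| = √(4² + 4² + 0²) = √32 ≈ 5.657
cos θ = (u·v)/(|u||v|) = 36/(6.403·5.657) ≈ 0.9939
θ = arccos(0.9939) ≈ 6.34°

6.34°


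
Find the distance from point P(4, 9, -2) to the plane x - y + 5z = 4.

distance = |a·x₀ + b·y₀ + c·z₀ - d| / √(a² + b² + c²)
  = |1·4 + (-1)·9 + 5·(-2) - 4| / √(1² + (-1)² + 5²)
  = |4 - 9 - 10 - 4| / √(1 + 1 + 25)
  = |-19| / √27
  = 19 / 5.196
  ≈ 3.657

3.657


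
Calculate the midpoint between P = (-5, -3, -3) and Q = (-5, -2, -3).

M = ((x₁+x₂)/2, (y₁+y₂)/2, (z₁+z₂)/2)
  = ((-5 - 5)/2, (-3 - 2)/2, (-3 - 3)/2)
  = (-10/2, -5/2, -6/2)
  = (-5, -2.5, -3)

(-5, -2.5, -3)


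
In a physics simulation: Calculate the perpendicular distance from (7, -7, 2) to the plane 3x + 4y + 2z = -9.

distance = |a·x₀ + b·y₀ + c·z₀ - d| / √(a² + b² + c²)
  = |3·7 + 4·(-7) + 2·2 - (-9)| / √(3² + 4² + 2²)
  = |21 - 28 + 4 + 9| / √(9 + 16 + 4)
  = |6| / √29
  = 6 / 5.385
  ≈ 1.114

1.114


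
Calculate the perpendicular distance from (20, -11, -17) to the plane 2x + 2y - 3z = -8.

distance = |a·x₀ + b·y₀ + c·z₀ - d| / √(a² + b² + c²)
  = |2·20 + 2·(-11) + (-3)·(-17) - (-8)| / √(2² + 2² + (-3)²)
  = |40 - 22 + 51 + 8| / √(4 + 4 + 9)
  = |77| / √17
  = 77 / 4.123
  ≈ 18.68

18.68


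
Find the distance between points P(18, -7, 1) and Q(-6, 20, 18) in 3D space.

d = √[(x₂-x₁)² + (y₂-y₁)² + (z₂-z₁)²]
  = √[(-24)² + 27² + 17²]
  = √[576 + 729 + 289]
  = √1594
  ≈ 39.92

39.92


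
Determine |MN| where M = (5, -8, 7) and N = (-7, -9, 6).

d = √[(x₂-x₁)² + (y₂-y₁)² + (z₂-z₁)²]
  = √[(-12)² + (-1)² + (-1)²]
  = √[144 + 1 + 1]
  = √146
  ≈ 12.08

12.08


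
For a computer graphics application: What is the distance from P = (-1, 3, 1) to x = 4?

distance = |a·x₀ + b·y₀ + c·z₀ - d| / √(a² + b² + c²)
  = |1·(-1) + 0·3 + 0·1 - 4| / √(1² + 0² + 0²)
  = |-1 + 0 + 0 - 4| / √(1 + 0 + 0)
  = |-5| / √1
  = 5 / 1
  ≈ 5

5


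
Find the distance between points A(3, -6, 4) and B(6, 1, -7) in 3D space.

d = √[(x₂-x₁)² + (y₂-y₁)² + (z₂-z₁)²]
  = √[3² + 7² + (-11)²]
  = √[9 + 49 + 121]
  = √179
  ≈ 13.38

13.38


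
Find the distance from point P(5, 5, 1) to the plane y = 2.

distance = |a·x₀ + b·y₀ + c·z₀ - d| / √(a² + b² + c²)
  = |0·5 + 1·5 + 0·1 - 2| / √(0² + 1² + 0²)
  = |0 + 5 + 0 - 2| / √(0 + 1 + 0)
  = |3| / √1
  = 3 / 1
  ≈ 3

3


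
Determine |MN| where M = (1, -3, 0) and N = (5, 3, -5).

d = √[(x₂-x₁)² + (y₂-y₁)² + (z₂-z₁)²]
  = √[4² + 6² + (-5)²]
  = √[16 + 36 + 25]
  = √77
  ≈ 8.775

8.775


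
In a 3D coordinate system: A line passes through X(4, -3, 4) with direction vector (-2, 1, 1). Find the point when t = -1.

P(t) = X + t·d
  = (4 + (-2)·(-1), -3 + 1·(-1), 4 + 1·(-1))
  = (4 + 2, -3 - 1, 4 - 1)
  = (6, -4, 3)

(6, -4, 3)


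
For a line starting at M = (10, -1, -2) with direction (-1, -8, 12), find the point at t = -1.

P(t) = M + t·d
  = (10 + (-1)·(-1), -1 + (-8)·(-1), -2 + 12·(-1))
  = (10 + 1, -1 + 8, -2 - 12)
  = (11, 7, -14)

(11, 7, -14)


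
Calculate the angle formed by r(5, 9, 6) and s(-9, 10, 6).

r·s = 5·(-9) + 9·10 + 6·6 = -45 + 90 + 36 = 81
|r| = √(5² + 9² + 6²) = √142 ≈ 11.92
|s| = √((-9)² + 10² + 6²) = √217 ≈ 14.73
cos θ = (r·s)/(|r||s|) = 81/(11.92·14.73) ≈ 0.4614
θ = arccos(0.4614) ≈ 62.52°

62.52°


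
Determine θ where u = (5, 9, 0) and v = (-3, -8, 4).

u·v = 5·(-3) + 9·(-8) + 0·4 = -15 - 72 + 0 = -87
|u| = √(5² + 9² + 0²) = √106 ≈ 10.3
|v| = √((-3)² + (-8)² + 4²) = √89 ≈ 9.434
cos θ = (u·v)/(|u||v|) = -87/(10.3·9.434) ≈ -0.8957
θ = arccos(-0.8957) ≈ 153.6°

153.6°


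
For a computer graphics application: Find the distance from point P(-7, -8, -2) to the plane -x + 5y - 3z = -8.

distance = |a·x₀ + b·y₀ + c·z₀ - d| / √(a² + b² + c²)
  = |(-1)·(-7) + 5·(-8) + (-3)·(-2) - (-8)| / √((-1)² + 5² + (-3)²)
  = |7 - 40 + 6 + 8| / √(1 + 25 + 9)
  = |-19| / √35
  = 19 / 5.916
  ≈ 3.212

3.212


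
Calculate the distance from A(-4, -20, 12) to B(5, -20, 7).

d = √[(x₂-x₁)² + (y₂-y₁)² + (z₂-z₁)²]
  = √[9² + 0² + (-5)²]
  = √[81 + 0 + 25]
  = √106
  ≈ 10.3

10.3


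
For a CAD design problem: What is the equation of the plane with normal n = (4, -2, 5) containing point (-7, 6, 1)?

The plane through P with normal n = (a, b, c) satisfies n·(r - P) = 0,
i.e. ax + by + cz = a·x₀ + b·y₀ + c·z₀.
d = 4·(-7) + (-2)·6 + 5·1
  = -28 - 12 + 5
  = -35
Equation: 4x - 2y + 5z = -35

4x - 2y + 5z = -35


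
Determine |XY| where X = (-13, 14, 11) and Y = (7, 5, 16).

d = √[(x₂-x₁)² + (y₂-y₁)² + (z₂-z₁)²]
  = √[20² + (-9)² + 5²]
  = √[400 + 81 + 25]
  = √506
  ≈ 22.49

22.49


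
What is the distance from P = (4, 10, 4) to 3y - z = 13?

distance = |a·x₀ + b·y₀ + c·z₀ - d| / √(a² + b² + c²)
  = |0·4 + 3·10 + (-1)·4 - 13| / √(0² + 3² + (-1)²)
  = |0 + 30 - 4 - 13| / √(0 + 9 + 1)
  = |13| / √10
  = 13 / 3.162
  ≈ 4.111

4.111


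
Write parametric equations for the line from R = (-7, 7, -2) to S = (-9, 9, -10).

Direction vector d = S - R = (-9 + 7, 9 - 7, -10 + 2) = (-2, 2, -8)
Parametric form r = R + t·d:
x = -7 - 2t, y = 7 + 2t, z = -2 - 8t

x = -7 - 2t, y = 7 + 2t, z = -2 - 8t


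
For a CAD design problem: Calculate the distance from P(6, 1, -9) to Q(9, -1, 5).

d = √[(x₂-x₁)² + (y₂-y₁)² + (z₂-z₁)²]
  = √[3² + (-2)² + 14²]
  = √[9 + 4 + 196]
  = √209
  ≈ 14.46

14.46


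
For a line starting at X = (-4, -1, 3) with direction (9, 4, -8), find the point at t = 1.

P(t) = X + t·d
  = (-4 + 9·1, -1 + 4·1, 3 + (-8)·1)
  = (-4 + 9, -1 + 4, 3 - 8)
  = (5, 3, -5)

(5, 3, -5)


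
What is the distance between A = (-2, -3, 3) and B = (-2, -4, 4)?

d = √[(x₂-x₁)² + (y₂-y₁)² + (z₂-z₁)²]
  = √[0² + (-1)² + 1²]
  = √[0 + 1 + 1]
  = √2
  ≈ 1.414

1.414


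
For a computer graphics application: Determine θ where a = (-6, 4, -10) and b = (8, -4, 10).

a·b = (-6)·8 + 4·(-4) + (-10)·10 = -48 - 16 - 100 = -164
|a| = √((-6)² + 4² + (-10)²) = √152 ≈ 12.33
|b| = √(8² + (-4)² + 10²) = √180 ≈ 13.42
cos θ = (a·b)/(|a||b|) = -164/(12.33·13.42) ≈ -0.9915
θ = arccos(-0.9915) ≈ 172.5°

172.5°


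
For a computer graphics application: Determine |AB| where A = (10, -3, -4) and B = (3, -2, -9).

d = √[(x₂-x₁)² + (y₂-y₁)² + (z₂-z₁)²]
  = √[(-7)² + 1² + (-5)²]
  = √[49 + 1 + 25]
  = √75
  ≈ 8.66

8.66


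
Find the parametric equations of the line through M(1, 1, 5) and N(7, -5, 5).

Direction vector d = N - M = (7 - 1, -5 - 1, 5 - 5) = (6, -6, 0)
Parametric form r = M + t·d:
x = 1 + 6t, y = 1 - 6t, z = 5

x = 1 + 6t, y = 1 - 6t, z = 5


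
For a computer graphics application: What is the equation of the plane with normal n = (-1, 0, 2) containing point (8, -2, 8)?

The plane through P with normal n = (a, b, c) satisfies n·(r - P) = 0,
i.e. ax + by + cz = a·x₀ + b·y₀ + c·z₀.
d = (-1)·8 + 0·(-2) + 2·8
  = -8 + 0 + 16
  = 8
Equation: -x + 2z = 8

-x + 2z = 8


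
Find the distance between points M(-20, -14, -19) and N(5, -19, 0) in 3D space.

d = √[(x₂-x₁)² + (y₂-y₁)² + (z₂-z₁)²]
  = √[25² + (-5)² + 19²]
  = √[625 + 25 + 361]
  = √1011
  ≈ 31.8

31.8


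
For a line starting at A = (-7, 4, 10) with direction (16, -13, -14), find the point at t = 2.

P(t) = A + t·d
  = (-7 + 16·2, 4 + (-13)·2, 10 + (-14)·2)
  = (-7 + 32, 4 - 26, 10 - 28)
  = (25, -22, -18)

(25, -22, -18)


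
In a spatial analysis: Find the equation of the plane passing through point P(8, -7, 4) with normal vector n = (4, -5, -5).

The plane through P with normal n = (a, b, c) satisfies n·(r - P) = 0,
i.e. ax + by + cz = a·x₀ + b·y₀ + c·z₀.
d = 4·8 + (-5)·(-7) + (-5)·4
  = 32 + 35 - 20
  = 47
Equation: 4x - 5y - 5z = 47

4x - 5y - 5z = 47


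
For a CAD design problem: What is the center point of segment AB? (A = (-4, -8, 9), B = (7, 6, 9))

M = ((x₁+x₂)/2, (y₁+y₂)/2, (z₁+z₂)/2)
  = ((-4 + 7)/2, (-8 + 6)/2, (9 + 9)/2)
  = (3/2, -2/2, 18/2)
  = (1.5, -1, 9)

(1.5, -1, 9)


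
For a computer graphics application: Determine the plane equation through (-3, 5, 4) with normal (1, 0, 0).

The plane through P with normal n = (a, b, c) satisfies n·(r - P) = 0,
i.e. ax + by + cz = a·x₀ + b·y₀ + c·z₀.
d = 1·(-3) + 0·5 + 0·4
  = -3 + 0 + 0
  = -3
Equation: x = -3

x = -3


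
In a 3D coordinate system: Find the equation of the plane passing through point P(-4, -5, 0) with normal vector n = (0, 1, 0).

The plane through P with normal n = (a, b, c) satisfies n·(r - P) = 0,
i.e. ax + by + cz = a·x₀ + b·y₀ + c·z₀.
d = 0·(-4) + 1·(-5) + 0·0
  = 0 - 5 + 0
  = -5
Equation: y = -5

y = -5


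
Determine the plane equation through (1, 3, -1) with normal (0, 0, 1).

The plane through P with normal n = (a, b, c) satisfies n·(r - P) = 0,
i.e. ax + by + cz = a·x₀ + b·y₀ + c·z₀.
d = 0·1 + 0·3 + 1·(-1)
  = 0 + 0 - 1
  = -1
Equation: z = -1

z = -1


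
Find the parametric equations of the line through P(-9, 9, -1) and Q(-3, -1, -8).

Direction vector d = Q - P = (-3 + 9, -1 - 9, -8 + 1) = (6, -10, -7)
Parametric form r = P + t·d:
x = -9 + 6t, y = 9 - 10t, z = -1 - 7t

x = -9 + 6t, y = 9 - 10t, z = -1 - 7t


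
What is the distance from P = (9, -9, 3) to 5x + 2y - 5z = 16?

distance = |a·x₀ + b·y₀ + c·z₀ - d| / √(a² + b² + c²)
  = |5·9 + 2·(-9) + (-5)·3 - 16| / √(5² + 2² + (-5)²)
  = |45 - 18 - 15 - 16| / √(25 + 4 + 25)
  = |-4| / √54
  = 4 / 7.348
  ≈ 0.5443

0.5443


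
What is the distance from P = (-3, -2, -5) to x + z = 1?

distance = |a·x₀ + b·y₀ + c·z₀ - d| / √(a² + b² + c²)
  = |1·(-3) + 0·(-2) + 1·(-5) - 1| / √(1² + 0² + 1²)
  = |-3 + 0 - 5 - 1| / √(1 + 0 + 1)
  = |-9| / √2
  = 9 / 1.414
  ≈ 6.364

6.364


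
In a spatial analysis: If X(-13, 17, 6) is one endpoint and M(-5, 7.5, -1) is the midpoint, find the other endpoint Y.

Y = 2M - X
  = (2·(-5) - (-13), 2·7.5 - 17, 2·(-1) - 6)
  = (-10 + 13, 15 - 17, -2 - 6)
  = (3, -2, -8)

(3, -2, -8)


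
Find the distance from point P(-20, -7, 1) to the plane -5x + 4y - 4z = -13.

distance = |a·x₀ + b·y₀ + c·z₀ - d| / √(a² + b² + c²)
  = |(-5)·(-20) + 4·(-7) + (-4)·1 - (-13)| / √((-5)² + 4² + (-4)²)
  = |100 - 28 - 4 + 13| / √(25 + 16 + 16)
  = |81| / √57
  = 81 / 7.55
  ≈ 10.73

10.73


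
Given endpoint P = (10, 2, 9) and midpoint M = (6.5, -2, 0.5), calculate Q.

Q = 2M - P
  = (2·6.5 - 10, 2·(-2) - 2, 2·0.5 - 9)
  = (13 - 10, -4 - 2, 1 - 9)
  = (3, -6, -8)

(3, -6, -8)


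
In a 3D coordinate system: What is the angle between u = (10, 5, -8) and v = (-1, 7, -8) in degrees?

u·v = 10·(-1) + 5·7 + (-8)·(-8) = -10 + 35 + 64 = 89
|u| = √(10² + 5² + (-8)²) = √189 ≈ 13.75
|v| = √((-1)² + 7² + (-8)²) = √114 ≈ 10.68
cos θ = (u·v)/(|u||v|) = 89/(13.75·10.68) ≈ 0.6063
θ = arccos(0.6063) ≈ 52.68°

52.68°


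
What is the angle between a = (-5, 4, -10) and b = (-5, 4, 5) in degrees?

a·b = (-5)·(-5) + 4·4 + (-10)·5 = 25 + 16 - 50 = -9
|a| = √((-5)² + 4² + (-10)²) = √141 ≈ 11.87
|b| = √((-5)² + 4² + 5²) = √66 ≈ 8.124
cos θ = (a·b)/(|a||b|) = -9/(11.87·8.124) ≈ -0.0933
θ = arccos(-0.0933) ≈ 95.35°

95.35°


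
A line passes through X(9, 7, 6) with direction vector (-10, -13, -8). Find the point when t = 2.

P(t) = X + t·d
  = (9 + (-10)·2, 7 + (-13)·2, 6 + (-8)·2)
  = (9 - 20, 7 - 26, 6 - 16)
  = (-11, -19, -10)

(-11, -19, -10)


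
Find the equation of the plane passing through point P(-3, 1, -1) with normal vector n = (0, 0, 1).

The plane through P with normal n = (a, b, c) satisfies n·(r - P) = 0,
i.e. ax + by + cz = a·x₀ + b·y₀ + c·z₀.
d = 0·(-3) + 0·1 + 1·(-1)
  = 0 + 0 - 1
  = -1
Equation: z = -1

z = -1


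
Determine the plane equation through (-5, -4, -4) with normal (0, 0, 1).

The plane through P with normal n = (a, b, c) satisfies n·(r - P) = 0,
i.e. ax + by + cz = a·x₀ + b·y₀ + c·z₀.
d = 0·(-5) + 0·(-4) + 1·(-4)
  = 0 + 0 - 4
  = -4
Equation: z = -4

z = -4


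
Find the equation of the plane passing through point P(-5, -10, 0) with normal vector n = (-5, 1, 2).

The plane through P with normal n = (a, b, c) satisfies n·(r - P) = 0,
i.e. ax + by + cz = a·x₀ + b·y₀ + c·z₀.
d = (-5)·(-5) + 1·(-10) + 2·0
  = 25 - 10 + 0
  = 15
Equation: -5x + y + 2z = 15

-5x + y + 2z = 15


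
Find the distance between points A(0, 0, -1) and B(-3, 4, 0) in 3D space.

d = √[(x₂-x₁)² + (y₂-y₁)² + (z₂-z₁)²]
  = √[(-3)² + 4² + 1²]
  = √[9 + 16 + 1]
  = √26
  ≈ 5.099

5.099


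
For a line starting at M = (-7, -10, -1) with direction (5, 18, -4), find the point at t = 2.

P(t) = M + t·d
  = (-7 + 5·2, -10 + 18·2, -1 + (-4)·2)
  = (-7 + 10, -10 + 36, -1 - 8)
  = (3, 26, -9)

(3, 26, -9)


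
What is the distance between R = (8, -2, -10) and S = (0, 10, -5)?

d = √[(x₂-x₁)² + (y₂-y₁)² + (z₂-z₁)²]
  = √[(-8)² + 12² + 5²]
  = √[64 + 144 + 25]
  = √233
  ≈ 15.26

15.26


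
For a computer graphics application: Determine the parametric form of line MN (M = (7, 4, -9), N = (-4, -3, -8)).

Direction vector d = N - M = (-4 - 7, -3 - 4, -8 + 9) = (-11, -7, 1)
Parametric form r = M + t·d:
x = 7 - 11t, y = 4 - 7t, z = -9 + t

x = 7 - 11t, y = 4 - 7t, z = -9 + t


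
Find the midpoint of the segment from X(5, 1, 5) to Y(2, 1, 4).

M = ((x₁+x₂)/2, (y₁+y₂)/2, (z₁+z₂)/2)
  = ((5 + 2)/2, (1 + 1)/2, (5 + 4)/2)
  = (7/2, 2/2, 9/2)
  = (3.5, 1, 4.5)

(3.5, 1, 4.5)


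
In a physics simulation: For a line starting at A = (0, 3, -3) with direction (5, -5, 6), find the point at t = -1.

P(t) = A + t·d
  = (0 + 5·(-1), 3 + (-5)·(-1), -3 + 6·(-1))
  = (0 - 5, 3 + 5, -3 - 6)
  = (-5, 8, -9)

(-5, 8, -9)


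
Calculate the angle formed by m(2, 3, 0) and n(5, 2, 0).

m·n = 2·5 + 3·2 + 0·0 = 10 + 6 + 0 = 16
|m| = √(2² + 3² + 0²) = √13 ≈ 3.606
|n| = √(5² + 2² + 0²) = √29 ≈ 5.385
cos θ = (m·n)/(|m||n|) = 16/(3.606·5.385) ≈ 0.824
θ = arccos(0.824) ≈ 34.51°

34.51°


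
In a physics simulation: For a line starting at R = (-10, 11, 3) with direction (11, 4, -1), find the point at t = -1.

P(t) = R + t·d
  = (-10 + 11·(-1), 11 + 4·(-1), 3 + (-1)·(-1))
  = (-10 - 11, 11 - 4, 3 + 1)
  = (-21, 7, 4)

(-21, 7, 4)


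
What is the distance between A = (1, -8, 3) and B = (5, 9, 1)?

d = √[(x₂-x₁)² + (y₂-y₁)² + (z₂-z₁)²]
  = √[4² + 17² + (-2)²]
  = √[16 + 289 + 4]
  = √309
  ≈ 17.58

17.58


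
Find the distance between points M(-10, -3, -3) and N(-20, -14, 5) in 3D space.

d = √[(x₂-x₁)² + (y₂-y₁)² + (z₂-z₁)²]
  = √[(-10)² + (-11)² + 8²]
  = √[100 + 121 + 64]
  = √285
  ≈ 16.88

16.88


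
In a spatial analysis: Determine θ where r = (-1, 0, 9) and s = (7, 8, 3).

r·s = (-1)·7 + 0·8 + 9·3 = -7 + 0 + 27 = 20
|r| = √((-1)² + 0² + 9²) = √82 ≈ 9.055
|s| = √(7² + 8² + 3²) = √122 ≈ 11.05
cos θ = (r·s)/(|r||s|) = 20/(9.055·11.05) ≈ 0.2
θ = arccos(0.2) ≈ 78.47°

78.47°


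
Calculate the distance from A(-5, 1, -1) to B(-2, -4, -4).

d = √[(x₂-x₁)² + (y₂-y₁)² + (z₂-z₁)²]
  = √[3² + (-5)² + (-3)²]
  = √[9 + 25 + 9]
  = √43
  ≈ 6.557

6.557


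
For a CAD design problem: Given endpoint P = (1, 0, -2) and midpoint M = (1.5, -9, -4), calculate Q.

Q = 2M - P
  = (2·1.5 - 1, 2·(-9) - 0, 2·(-4) - (-2))
  = (3 - 1, -18 + 0, -8 + 2)
  = (2, -18, -6)

(2, -18, -6)


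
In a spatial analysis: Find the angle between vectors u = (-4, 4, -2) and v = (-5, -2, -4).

u·v = (-4)·(-5) + 4·(-2) + (-2)·(-4) = 20 - 8 + 8 = 20
|u| = √((-4)² + 4² + (-2)²) = √36 ≈ 6
|v| = √((-5)² + (-2)² + (-4)²) = √45 ≈ 6.708
cos θ = (u·v)/(|u||v|) = 20/(6·6.708) ≈ 0.4969
θ = arccos(0.4969) ≈ 60.2°

60.2°


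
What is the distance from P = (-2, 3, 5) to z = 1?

distance = |a·x₀ + b·y₀ + c·z₀ - d| / √(a² + b² + c²)
  = |0·(-2) + 0·3 + 1·5 - 1| / √(0² + 0² + 1²)
  = |0 + 0 + 5 - 1| / √(0 + 0 + 1)
  = |4| / √1
  = 4 / 1
  ≈ 4

4


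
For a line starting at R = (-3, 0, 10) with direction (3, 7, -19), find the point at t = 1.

P(t) = R + t·d
  = (-3 + 3·1, 0 + 7·1, 10 + (-19)·1)
  = (-3 + 3, 0 + 7, 10 - 19)
  = (0, 7, -9)

(0, 7, -9)


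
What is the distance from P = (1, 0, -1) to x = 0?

distance = |a·x₀ + b·y₀ + c·z₀ - d| / √(a² + b² + c²)
  = |1·1 + 0·0 + 0·(-1) - 0| / √(1² + 0² + 0²)
  = |1 + 0 + 0 + 0| / √(1 + 0 + 0)
  = |1| / √1
  = 1 / 1
  ≈ 1

1


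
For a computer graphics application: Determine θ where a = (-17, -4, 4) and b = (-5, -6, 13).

a·b = (-17)·(-5) + (-4)·(-6) + 4·13 = 85 + 24 + 52 = 161
|a| = √((-17)² + (-4)² + 4²) = √321 ≈ 17.92
|b| = √((-5)² + (-6)² + 13²) = √230 ≈ 15.17
cos θ = (a·b)/(|a||b|) = 161/(17.92·15.17) ≈ 0.5925
θ = arccos(0.5925) ≈ 53.66°

53.66°


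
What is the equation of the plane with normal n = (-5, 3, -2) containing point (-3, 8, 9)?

The plane through P with normal n = (a, b, c) satisfies n·(r - P) = 0,
i.e. ax + by + cz = a·x₀ + b·y₀ + c·z₀.
d = (-5)·(-3) + 3·8 + (-2)·9
  = 15 + 24 - 18
  = 21
Equation: -5x + 3y - 2z = 21

-5x + 3y - 2z = 21


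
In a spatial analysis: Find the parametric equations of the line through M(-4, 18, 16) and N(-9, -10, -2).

Direction vector d = N - M = (-9 + 4, -10 - 18, -2 - 16) = (-5, -28, -18)
Parametric form r = M + t·d:
x = -4 - 5t, y = 18 - 28t, z = 16 - 18t

x = -4 - 5t, y = 18 - 28t, z = 16 - 18t


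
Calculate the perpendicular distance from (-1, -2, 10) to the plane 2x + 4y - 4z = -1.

distance = |a·x₀ + b·y₀ + c·z₀ - d| / √(a² + b² + c²)
  = |2·(-1) + 4·(-2) + (-4)·10 - (-1)| / √(2² + 4² + (-4)²)
  = |-2 - 8 - 40 + 1| / √(4 + 16 + 16)
  = |-49| / √36
  = 49 / 6
  ≈ 8.167

8.167


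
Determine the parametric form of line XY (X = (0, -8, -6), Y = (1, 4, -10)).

Direction vector d = Y - X = (1 + 0, 4 + 8, -10 + 6) = (1, 12, -4)
Parametric form r = X + t·d:
x = 0 + t, y = -8 + 12t, z = -6 - 4t

x = 0 + t, y = -8 + 12t, z = -6 - 4t


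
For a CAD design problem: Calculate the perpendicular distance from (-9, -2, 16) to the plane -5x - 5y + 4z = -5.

distance = |a·x₀ + b·y₀ + c·z₀ - d| / √(a² + b² + c²)
  = |(-5)·(-9) + (-5)·(-2) + 4·16 - (-5)| / √((-5)² + (-5)² + 4²)
  = |45 + 10 + 64 + 5| / √(25 + 25 + 16)
  = |124| / √66
  = 124 / 8.124
  ≈ 15.26

15.26


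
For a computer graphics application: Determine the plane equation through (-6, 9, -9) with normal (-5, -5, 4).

The plane through P with normal n = (a, b, c) satisfies n·(r - P) = 0,
i.e. ax + by + cz = a·x₀ + b·y₀ + c·z₀.
d = (-5)·(-6) + (-5)·9 + 4·(-9)
  = 30 - 45 - 36
  = -51
Equation: -5x - 5y + 4z = -51

-5x - 5y + 4z = -51


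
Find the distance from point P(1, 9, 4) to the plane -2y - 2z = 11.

distance = |a·x₀ + b·y₀ + c·z₀ - d| / √(a² + b² + c²)
  = |0·1 + (-2)·9 + (-2)·4 - 11| / √(0² + (-2)² + (-2)²)
  = |0 - 18 - 8 - 11| / √(0 + 4 + 4)
  = |-37| / √8
  = 37 / 2.828
  ≈ 13.08

13.08


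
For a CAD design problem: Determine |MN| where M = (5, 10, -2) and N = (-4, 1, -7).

d = √[(x₂-x₁)² + (y₂-y₁)² + (z₂-z₁)²]
  = √[(-9)² + (-9)² + (-5)²]
  = √[81 + 81 + 25]
  = √187
  ≈ 13.67

13.67


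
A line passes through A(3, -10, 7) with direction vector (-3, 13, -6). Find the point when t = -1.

P(t) = A + t·d
  = (3 + (-3)·(-1), -10 + 13·(-1), 7 + (-6)·(-1))
  = (3 + 3, -10 - 13, 7 + 6)
  = (6, -23, 13)

(6, -23, 13)


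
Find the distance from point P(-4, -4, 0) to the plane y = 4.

distance = |a·x₀ + b·y₀ + c·z₀ - d| / √(a² + b² + c²)
  = |0·(-4) + 1·(-4) + 0·0 - 4| / √(0² + 1² + 0²)
  = |0 - 4 + 0 - 4| / √(0 + 1 + 0)
  = |-8| / √1
  = 8 / 1
  ≈ 8

8


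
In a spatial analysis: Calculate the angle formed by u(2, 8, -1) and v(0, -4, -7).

u·v = 2·0 + 8·(-4) + (-1)·(-7) = 0 - 32 + 7 = -25
|u| = √(2² + 8² + (-1)²) = √69 ≈ 8.307
|v| = √(0² + (-4)² + (-7)²) = √65 ≈ 8.062
cos θ = (u·v)/(|u||v|) = -25/(8.307·8.062) ≈ -0.3733
θ = arccos(-0.3733) ≈ 111.9°

111.9°


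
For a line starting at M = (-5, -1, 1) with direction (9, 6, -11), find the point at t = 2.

P(t) = M + t·d
  = (-5 + 9·2, -1 + 6·2, 1 + (-11)·2)
  = (-5 + 18, -1 + 12, 1 - 22)
  = (13, 11, -21)

(13, 11, -21)


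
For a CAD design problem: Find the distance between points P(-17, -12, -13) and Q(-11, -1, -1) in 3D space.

d = √[(x₂-x₁)² + (y₂-y₁)² + (z₂-z₁)²]
  = √[6² + 11² + 12²]
  = √[36 + 121 + 144]
  = √301
  ≈ 17.35

17.35


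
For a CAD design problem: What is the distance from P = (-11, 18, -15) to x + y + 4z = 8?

distance = |a·x₀ + b·y₀ + c·z₀ - d| / √(a² + b² + c²)
  = |1·(-11) + 1·18 + 4·(-15) - 8| / √(1² + 1² + 4²)
  = |-11 + 18 - 60 - 8| / √(1 + 1 + 16)
  = |-61| / √18
  = 61 / 4.243
  ≈ 14.38

14.38


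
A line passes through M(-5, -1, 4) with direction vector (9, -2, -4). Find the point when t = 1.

P(t) = M + t·d
  = (-5 + 9·1, -1 + (-2)·1, 4 + (-4)·1)
  = (-5 + 9, -1 - 2, 4 - 4)
  = (4, -3, 0)

(4, -3, 0)


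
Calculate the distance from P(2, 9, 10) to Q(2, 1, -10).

d = √[(x₂-x₁)² + (y₂-y₁)² + (z₂-z₁)²]
  = √[0² + (-8)² + (-20)²]
  = √[0 + 64 + 400]
  = √464
  ≈ 21.54

21.54


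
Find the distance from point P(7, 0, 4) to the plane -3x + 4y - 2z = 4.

distance = |a·x₀ + b·y₀ + c·z₀ - d| / √(a² + b² + c²)
  = |(-3)·7 + 4·0 + (-2)·4 - 4| / √((-3)² + 4² + (-2)²)
  = |-21 + 0 - 8 - 4| / √(9 + 16 + 4)
  = |-33| / √29
  = 33 / 5.385
  ≈ 6.128

6.128


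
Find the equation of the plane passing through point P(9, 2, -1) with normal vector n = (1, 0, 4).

The plane through P with normal n = (a, b, c) satisfies n·(r - P) = 0,
i.e. ax + by + cz = a·x₀ + b·y₀ + c·z₀.
d = 1·9 + 0·2 + 4·(-1)
  = 9 + 0 - 4
  = 5
Equation: x + 4z = 5

x + 4z = 5


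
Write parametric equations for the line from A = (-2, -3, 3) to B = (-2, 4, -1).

Direction vector d = B - A = (-2 + 2, 4 + 3, -1 - 3) = (0, 7, -4)
Parametric form r = A + t·d:
x = -2, y = -3 + 7t, z = 3 - 4t

x = -2, y = -3 + 7t, z = 3 - 4t


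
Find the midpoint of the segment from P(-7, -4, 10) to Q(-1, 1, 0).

M = ((x₁+x₂)/2, (y₁+y₂)/2, (z₁+z₂)/2)
  = ((-7 - 1)/2, (-4 + 1)/2, (10 + 0)/2)
  = (-8/2, -3/2, 10/2)
  = (-4, -1.5, 5)

(-4, -1.5, 5)


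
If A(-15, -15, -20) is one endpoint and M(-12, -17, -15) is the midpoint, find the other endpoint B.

B = 2M - A
  = (2·(-12) - (-15), 2·(-17) - (-15), 2·(-15) - (-20))
  = (-24 + 15, -34 + 15, -30 + 20)
  = (-9, -19, -10)

(-9, -19, -10)


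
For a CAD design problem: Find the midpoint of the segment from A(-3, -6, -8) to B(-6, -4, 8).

M = ((x₁+x₂)/2, (y₁+y₂)/2, (z₁+z₂)/2)
  = ((-3 - 6)/2, (-6 - 4)/2, (-8 + 8)/2)
  = (-9/2, -10/2, 0/2)
  = (-4.5, -5, 0)

(-4.5, -5, 0)


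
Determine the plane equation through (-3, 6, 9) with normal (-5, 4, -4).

The plane through P with normal n = (a, b, c) satisfies n·(r - P) = 0,
i.e. ax + by + cz = a·x₀ + b·y₀ + c·z₀.
d = (-5)·(-3) + 4·6 + (-4)·9
  = 15 + 24 - 36
  = 3
Equation: -5x + 4y - 4z = 3

-5x + 4y - 4z = 3


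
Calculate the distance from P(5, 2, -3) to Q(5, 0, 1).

d = √[(x₂-x₁)² + (y₂-y₁)² + (z₂-z₁)²]
  = √[0² + (-2)² + 4²]
  = √[0 + 4 + 16]
  = √20
  ≈ 4.472

4.472


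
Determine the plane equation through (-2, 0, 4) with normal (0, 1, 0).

The plane through P with normal n = (a, b, c) satisfies n·(r - P) = 0,
i.e. ax + by + cz = a·x₀ + b·y₀ + c·z₀.
d = 0·(-2) + 1·0 + 0·4
  = 0 + 0 + 0
  = 0
Equation: y = 0

y = 0


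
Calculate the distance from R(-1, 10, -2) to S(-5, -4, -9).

d = √[(x₂-x₁)² + (y₂-y₁)² + (z₂-z₁)²]
  = √[(-4)² + (-14)² + (-7)²]
  = √[16 + 196 + 49]
  = √261
  ≈ 16.16

16.16


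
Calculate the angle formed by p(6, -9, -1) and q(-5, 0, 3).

p·q = 6·(-5) + (-9)·0 + (-1)·3 = -30 + 0 - 3 = -33
|p| = √(6² + (-9)² + (-1)²) = √118 ≈ 10.86
|q| = √((-5)² + 0² + 3²) = √34 ≈ 5.831
cos θ = (p·q)/(|p||q|) = -33/(10.86·5.831) ≈ -0.521
θ = arccos(-0.521) ≈ 121.4°

121.4°


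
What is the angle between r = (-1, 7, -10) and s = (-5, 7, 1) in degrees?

r·s = (-1)·(-5) + 7·7 + (-10)·1 = 5 + 49 - 10 = 44
|r| = √((-1)² + 7² + (-10)²) = √150 ≈ 12.25
|s| = √((-5)² + 7² + 1²) = √75 ≈ 8.66
cos θ = (r·s)/(|r||s|) = 44/(12.25·8.66) ≈ 0.4148
θ = arccos(0.4148) ≈ 65.49°

65.49°


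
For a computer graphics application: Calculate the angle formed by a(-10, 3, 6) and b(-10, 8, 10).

a·b = (-10)·(-10) + 3·8 + 6·10 = 100 + 24 + 60 = 184
|a| = √((-10)² + 3² + 6²) = √145 ≈ 12.04
|b| = √((-10)² + 8² + 10²) = √264 ≈ 16.25
cos θ = (a·b)/(|a||b|) = 184/(12.04·16.25) ≈ 0.9404
θ = arccos(0.9404) ≈ 19.87°

19.87°


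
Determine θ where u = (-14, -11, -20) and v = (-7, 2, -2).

u·v = (-14)·(-7) + (-11)·2 + (-20)·(-2) = 98 - 22 + 40 = 116
|u| = √((-14)² + (-11)² + (-20)²) = √717 ≈ 26.78
|v| = √((-7)² + 2² + (-2)²) = √57 ≈ 7.55
cos θ = (u·v)/(|u||v|) = 116/(26.78·7.55) ≈ 0.5738
θ = arccos(0.5738) ≈ 54.98°

54.98°


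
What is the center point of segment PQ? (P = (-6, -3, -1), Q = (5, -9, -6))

M = ((x₁+x₂)/2, (y₁+y₂)/2, (z₁+z₂)/2)
  = ((-6 + 5)/2, (-3 - 9)/2, (-1 - 6)/2)
  = (-1/2, -12/2, -7/2)
  = (-0.5, -6, -3.5)

(-0.5, -6, -3.5)


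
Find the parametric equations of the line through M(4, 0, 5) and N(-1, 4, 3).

Direction vector d = N - M = (-1 - 4, 4 + 0, 3 - 5) = (-5, 4, -2)
Parametric form r = M + t·d:
x = 4 - 5t, y = 0 + 4t, z = 5 - 2t

x = 4 - 5t, y = 0 + 4t, z = 5 - 2t


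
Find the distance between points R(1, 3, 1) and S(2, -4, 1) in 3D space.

d = √[(x₂-x₁)² + (y₂-y₁)² + (z₂-z₁)²]
  = √[1² + (-7)² + 0²]
  = √[1 + 49 + 0]
  = √50
  ≈ 7.071

7.071


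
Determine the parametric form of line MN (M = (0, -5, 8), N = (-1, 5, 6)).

Direction vector d = N - M = (-1 + 0, 5 + 5, 6 - 8) = (-1, 10, -2)
Parametric form r = M + t·d:
x = 0 - t, y = -5 + 10t, z = 8 - 2t

x = 0 - t, y = -5 + 10t, z = 8 - 2t


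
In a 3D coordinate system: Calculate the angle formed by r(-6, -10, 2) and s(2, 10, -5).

r·s = (-6)·2 + (-10)·10 + 2·(-5) = -12 - 100 - 10 = -122
|r| = √((-6)² + (-10)² + 2²) = √140 ≈ 11.83
|s| = √(2² + 10² + (-5)²) = √129 ≈ 11.36
cos θ = (r·s)/(|r||s|) = -122/(11.83·11.36) ≈ -0.9078
θ = arccos(-0.9078) ≈ 155.2°

155.2°


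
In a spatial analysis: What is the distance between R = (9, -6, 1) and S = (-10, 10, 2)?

d = √[(x₂-x₁)² + (y₂-y₁)² + (z₂-z₁)²]
  = √[(-19)² + 16² + 1²]
  = √[361 + 256 + 1]
  = √618
  ≈ 24.86

24.86


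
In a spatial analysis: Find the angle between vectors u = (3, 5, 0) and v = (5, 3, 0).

u·v = 3·5 + 5·3 + 0·0 = 15 + 15 + 0 = 30
|u| = √(3² + 5² + 0²) = √34 ≈ 5.831
|v| = √(5² + 3² + 0²) = √34 ≈ 5.831
cos θ = (u·v)/(|u||v|) = 30/(5.831·5.831) ≈ 0.8824
θ = arccos(0.8824) ≈ 28.07°

28.07°


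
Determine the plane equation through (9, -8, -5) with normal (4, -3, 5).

The plane through P with normal n = (a, b, c) satisfies n·(r - P) = 0,
i.e. ax + by + cz = a·x₀ + b·y₀ + c·z₀.
d = 4·9 + (-3)·(-8) + 5·(-5)
  = 36 + 24 - 25
  = 35
Equation: 4x - 3y + 5z = 35

4x - 3y + 5z = 35


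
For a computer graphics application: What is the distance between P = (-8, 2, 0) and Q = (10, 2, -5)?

d = √[(x₂-x₁)² + (y₂-y₁)² + (z₂-z₁)²]
  = √[18² + 0² + (-5)²]
  = √[324 + 0 + 25]
  = √349
  ≈ 18.68

18.68


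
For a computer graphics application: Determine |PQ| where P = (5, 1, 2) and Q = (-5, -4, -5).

d = √[(x₂-x₁)² + (y₂-y₁)² + (z₂-z₁)²]
  = √[(-10)² + (-5)² + (-7)²]
  = √[100 + 25 + 49]
  = √174
  ≈ 13.19

13.19


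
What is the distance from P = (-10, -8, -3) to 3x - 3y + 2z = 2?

distance = |a·x₀ + b·y₀ + c·z₀ - d| / √(a² + b² + c²)
  = |3·(-10) + (-3)·(-8) + 2·(-3) - 2| / √(3² + (-3)² + 2²)
  = |-30 + 24 - 6 - 2| / √(9 + 9 + 4)
  = |-14| / √22
  = 14 / 4.69
  ≈ 2.985

2.985


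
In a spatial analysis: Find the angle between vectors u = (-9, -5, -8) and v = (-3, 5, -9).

u·v = (-9)·(-3) + (-5)·5 + (-8)·(-9) = 27 - 25 + 72 = 74
|u| = √((-9)² + (-5)² + (-8)²) = √170 ≈ 13.04
|v| = √((-3)² + 5² + (-9)²) = √115 ≈ 10.72
cos θ = (u·v)/(|u||v|) = 74/(13.04·10.72) ≈ 0.5292
θ = arccos(0.5292) ≈ 58.05°

58.05°


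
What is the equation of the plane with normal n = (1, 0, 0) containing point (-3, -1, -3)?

The plane through P with normal n = (a, b, c) satisfies n·(r - P) = 0,
i.e. ax + by + cz = a·x₀ + b·y₀ + c·z₀.
d = 1·(-3) + 0·(-1) + 0·(-3)
  = -3 + 0 + 0
  = -3
Equation: x = -3

x = -3


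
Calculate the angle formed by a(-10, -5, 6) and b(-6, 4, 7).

a·b = (-10)·(-6) + (-5)·4 + 6·7 = 60 - 20 + 42 = 82
|a| = √((-10)² + (-5)² + 6²) = √161 ≈ 12.69
|b| = √((-6)² + 4² + 7²) = √101 ≈ 10.05
cos θ = (a·b)/(|a||b|) = 82/(12.69·10.05) ≈ 0.643
θ = arccos(0.643) ≈ 49.98°

49.98°


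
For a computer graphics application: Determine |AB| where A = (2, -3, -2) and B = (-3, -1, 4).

d = √[(x₂-x₁)² + (y₂-y₁)² + (z₂-z₁)²]
  = √[(-5)² + 2² + 6²]
  = √[25 + 4 + 36]
  = √65
  ≈ 8.062

8.062


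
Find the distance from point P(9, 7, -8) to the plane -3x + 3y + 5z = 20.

distance = |a·x₀ + b·y₀ + c·z₀ - d| / √(a² + b² + c²)
  = |(-3)·9 + 3·7 + 5·(-8) - 20| / √((-3)² + 3² + 5²)
  = |-27 + 21 - 40 - 20| / √(9 + 9 + 25)
  = |-66| / √43
  = 66 / 6.557
  ≈ 10.06

10.06


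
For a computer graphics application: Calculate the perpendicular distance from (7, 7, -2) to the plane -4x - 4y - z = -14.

distance = |a·x₀ + b·y₀ + c·z₀ - d| / √(a² + b² + c²)
  = |(-4)·7 + (-4)·7 + (-1)·(-2) - (-14)| / √((-4)² + (-4)² + (-1)²)
  = |-28 - 28 + 2 + 14| / √(16 + 16 + 1)
  = |-40| / √33
  = 40 / 5.745
  ≈ 6.963

6.963


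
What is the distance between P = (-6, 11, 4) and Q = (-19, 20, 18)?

d = √[(x₂-x₁)² + (y₂-y₁)² + (z₂-z₁)²]
  = √[(-13)² + 9² + 14²]
  = √[169 + 81 + 196]
  = √446
  ≈ 21.12

21.12


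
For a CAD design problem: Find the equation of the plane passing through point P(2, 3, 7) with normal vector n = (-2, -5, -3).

The plane through P with normal n = (a, b, c) satisfies n·(r - P) = 0,
i.e. ax + by + cz = a·x₀ + b·y₀ + c·z₀.
d = (-2)·2 + (-5)·3 + (-3)·7
  = -4 - 15 - 21
  = -40
Equation: -2x - 5y - 3z = -40

-2x - 5y - 3z = -40


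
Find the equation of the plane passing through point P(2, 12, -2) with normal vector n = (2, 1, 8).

The plane through P with normal n = (a, b, c) satisfies n·(r - P) = 0,
i.e. ax + by + cz = a·x₀ + b·y₀ + c·z₀.
d = 2·2 + 1·12 + 8·(-2)
  = 4 + 12 - 16
  = 0
Equation: 2x + y + 8z = 0

2x + y + 8z = 0


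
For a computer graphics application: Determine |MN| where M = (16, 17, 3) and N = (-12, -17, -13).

d = √[(x₂-x₁)² + (y₂-y₁)² + (z₂-z₁)²]
  = √[(-28)² + (-34)² + (-16)²]
  = √[784 + 1156 + 256]
  = √2196
  ≈ 46.86

46.86


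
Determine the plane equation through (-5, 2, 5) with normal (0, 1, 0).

The plane through P with normal n = (a, b, c) satisfies n·(r - P) = 0,
i.e. ax + by + cz = a·x₀ + b·y₀ + c·z₀.
d = 0·(-5) + 1·2 + 0·5
  = 0 + 2 + 0
  = 2
Equation: y = 2

y = 2


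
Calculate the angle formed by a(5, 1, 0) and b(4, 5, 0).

a·b = 5·4 + 1·5 + 0·0 = 20 + 5 + 0 = 25
|a| = √(5² + 1² + 0²) = √26 ≈ 5.099
|b| = √(4² + 5² + 0²) = √41 ≈ 6.403
cos θ = (a·b)/(|a||b|) = 25/(5.099·6.403) ≈ 0.7657
θ = arccos(0.7657) ≈ 40.03°

40.03°


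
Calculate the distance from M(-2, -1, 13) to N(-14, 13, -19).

d = √[(x₂-x₁)² + (y₂-y₁)² + (z₂-z₁)²]
  = √[(-12)² + 14² + (-32)²]
  = √[144 + 196 + 1024]
  = √1364
  ≈ 36.93

36.93


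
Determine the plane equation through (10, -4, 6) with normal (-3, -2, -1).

The plane through P with normal n = (a, b, c) satisfies n·(r - P) = 0,
i.e. ax + by + cz = a·x₀ + b·y₀ + c·z₀.
d = (-3)·10 + (-2)·(-4) + (-1)·6
  = -30 + 8 - 6
  = -28
Equation: -3x - 2y - z = -28

-3x - 2y - z = -28


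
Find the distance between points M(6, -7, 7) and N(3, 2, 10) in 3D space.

d = √[(x₂-x₁)² + (y₂-y₁)² + (z₂-z₁)²]
  = √[(-3)² + 9² + 3²]
  = √[9 + 81 + 9]
  = √99
  ≈ 9.95

9.95


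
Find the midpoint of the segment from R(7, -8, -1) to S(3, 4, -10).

M = ((x₁+x₂)/2, (y₁+y₂)/2, (z₁+z₂)/2)
  = ((7 + 3)/2, (-8 + 4)/2, (-1 - 10)/2)
  = (10/2, -4/2, -11/2)
  = (5, -2, -5.5)

(5, -2, -5.5)
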